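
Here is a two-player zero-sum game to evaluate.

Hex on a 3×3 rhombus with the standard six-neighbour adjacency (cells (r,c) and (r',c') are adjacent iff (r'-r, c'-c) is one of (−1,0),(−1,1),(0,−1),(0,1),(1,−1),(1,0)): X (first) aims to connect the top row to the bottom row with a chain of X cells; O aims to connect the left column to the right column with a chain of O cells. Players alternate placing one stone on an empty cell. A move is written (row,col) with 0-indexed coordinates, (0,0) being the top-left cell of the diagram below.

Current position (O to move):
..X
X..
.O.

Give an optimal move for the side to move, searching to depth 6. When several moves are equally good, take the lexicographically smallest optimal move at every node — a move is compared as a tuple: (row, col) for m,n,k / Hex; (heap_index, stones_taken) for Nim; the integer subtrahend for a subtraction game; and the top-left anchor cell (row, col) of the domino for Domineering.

O's best at [..X/X../.O.]: (2,0)

[..X/X../.O.] O move#1: (0,0):-1/O.X/X../.O., (0,1):-1/.OX/X../.O., (1,1):-1/..X/XO./.O., (1,2):-1/..X/X.O/.O., (2,0):+1/..X/X../OO.*, (2,2):-1/..X/X../.OO
[..X/X../OO.] X move#2: (0,0):-1/X.X/X../OO.*, (0,1):-1/.XX/X../OO., (1,1):-1/..X/XX./OO., (1,2):-1/..X/X.X/OO., (2,2):-1/..X/X../OOX
[X.X/X../OO.] O move#3: (0,1):+1/XOX/X../OO.*, (1,1):+1/X.X/XO./OO., (1,2):+1/X.X/X.O/OO., (2,2):+1/X.X/X../OOO
[XOX/X../OO.] X move#4: (1,1):-1/XOX/XX./OO.*, (1,2):-1/XOX/X.X/OO., (2,2):-1/XOX/X../OOX
[XOX/XX./OO.] O move#5: (1,2):+1/XOX/XXO/OO.*, (2,2):+1/XOX/XX./OOO
[XOX/XXO/OO.] end (terminal -1, X#6); searched ..X/X../.O. to 6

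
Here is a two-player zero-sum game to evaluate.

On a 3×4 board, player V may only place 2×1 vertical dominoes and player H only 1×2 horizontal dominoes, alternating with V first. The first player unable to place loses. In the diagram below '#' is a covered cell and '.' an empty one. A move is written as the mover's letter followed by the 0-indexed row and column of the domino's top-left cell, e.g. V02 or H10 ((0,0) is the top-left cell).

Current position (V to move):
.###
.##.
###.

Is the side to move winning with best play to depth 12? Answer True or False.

V winning at [.###/.##./###.]: True

ply 1, V at .###/.##./###. | V00=+1→####/###./###.*; V13=+1→.###/.###/####
ply 2: ####/###./###. is terminal -1 (H); from .###/.##./###. depth 12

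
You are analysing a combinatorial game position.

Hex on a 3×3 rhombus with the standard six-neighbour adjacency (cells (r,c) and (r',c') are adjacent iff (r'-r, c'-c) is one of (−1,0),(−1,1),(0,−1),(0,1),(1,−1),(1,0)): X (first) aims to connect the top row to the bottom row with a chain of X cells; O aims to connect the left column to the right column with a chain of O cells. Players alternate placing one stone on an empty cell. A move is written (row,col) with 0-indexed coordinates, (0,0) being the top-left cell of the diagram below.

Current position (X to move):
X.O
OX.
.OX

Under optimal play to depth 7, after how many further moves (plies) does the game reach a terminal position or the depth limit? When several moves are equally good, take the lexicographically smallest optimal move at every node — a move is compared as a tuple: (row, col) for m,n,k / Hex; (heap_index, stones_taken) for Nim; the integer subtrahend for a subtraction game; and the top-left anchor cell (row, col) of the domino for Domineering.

ply 1, X at X.O/OX./.OX | (0,1)=+1→XXO/OX./.OX*; (1,2)=-1→X.O/OXX/.OX; (2,0)=-1→X.O/OX./XOX
ply 2, O at XXO/OX./.OX | (1,2)=-1→XXO/OXO/.OX*; (2,0)=-1→XXO/OX./OOX
ply 3, X at XXO/OXO/.OX | (2,0)=+1→XXO/OXO/XOX*
ply 4: XXO/OXO/XOX is terminal -1 (O); from X.O/OX./.OX depth 7

PV length from [X.O/OX./.OX]: 3 plies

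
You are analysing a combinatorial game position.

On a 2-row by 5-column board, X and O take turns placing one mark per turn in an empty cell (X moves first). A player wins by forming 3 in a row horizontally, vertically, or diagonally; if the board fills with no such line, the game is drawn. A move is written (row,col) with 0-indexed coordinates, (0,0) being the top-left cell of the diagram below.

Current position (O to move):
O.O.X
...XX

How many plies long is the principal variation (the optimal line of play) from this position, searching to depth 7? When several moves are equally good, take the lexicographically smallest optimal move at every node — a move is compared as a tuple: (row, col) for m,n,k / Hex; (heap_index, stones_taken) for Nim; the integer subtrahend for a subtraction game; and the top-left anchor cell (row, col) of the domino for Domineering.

ply 1, O at O.O.X/...XX | (0,1)=+1→OOO.X/...XX*; (0,3)=-1→O.OOX/...XX; (1,0)=-1→O.O.X/O..XX; (1,1)=-1→O.O.X/.O.XX; (1,2)=+0→O.O.X/..OXX
ply 2: OOO.X/...XX is terminal -1 (X); from O.O.X/...XX depth 7

PV length from [O.O.X/...XX]: 1 ply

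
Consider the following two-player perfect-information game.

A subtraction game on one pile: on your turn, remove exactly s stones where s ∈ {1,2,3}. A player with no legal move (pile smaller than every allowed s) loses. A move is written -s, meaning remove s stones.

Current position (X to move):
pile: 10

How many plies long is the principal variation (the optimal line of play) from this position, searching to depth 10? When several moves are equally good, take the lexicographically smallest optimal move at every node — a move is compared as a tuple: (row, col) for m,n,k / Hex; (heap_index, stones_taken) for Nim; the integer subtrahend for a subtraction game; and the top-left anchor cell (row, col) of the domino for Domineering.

PV length from [10]: 5 plies

[10] X move#1: -1:-1/9, -2:+1/8*, -3:-1/7
[8] O move#2: -1:-1/7*, -2:-1/6, -3:-1/5
[7] X move#3: -1:-1/6, -2:-1/5, -3:+1/4*
[4] O move#4: -1:-1/3*, -2:-1/2, -3:-1/1
[3] X move#5: -1:-1/2, -2:-1/1, -3:+1/0*
[0] end (terminal -1, O#6); searched 10 to 10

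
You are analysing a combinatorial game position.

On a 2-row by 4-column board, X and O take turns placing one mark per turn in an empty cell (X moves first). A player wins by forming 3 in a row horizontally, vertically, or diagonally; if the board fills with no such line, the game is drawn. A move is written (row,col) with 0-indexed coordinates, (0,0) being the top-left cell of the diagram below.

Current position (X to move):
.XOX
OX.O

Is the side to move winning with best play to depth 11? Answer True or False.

ply 1, X at .XOX/OX.O | (0,0)=+0→XXOX/OX.O*; (1,2)=+0→.XOX/OXXO
ply 2, O at XXOX/OX.O | (1,2)=+0→XXOX/OXOO*
ply 3: XXOX/OXOO is terminal +0 (X); from .XOX/OX.O depth 11

X winning at [.XOX/OX.O]: False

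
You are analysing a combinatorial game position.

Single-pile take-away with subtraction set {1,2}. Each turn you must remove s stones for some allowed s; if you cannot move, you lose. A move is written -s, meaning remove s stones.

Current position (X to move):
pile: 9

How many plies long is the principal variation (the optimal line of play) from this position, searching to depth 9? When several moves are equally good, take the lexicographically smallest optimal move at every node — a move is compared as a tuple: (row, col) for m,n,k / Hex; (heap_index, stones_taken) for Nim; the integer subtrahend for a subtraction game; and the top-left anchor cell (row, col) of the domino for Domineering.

ply 1, X at 9 | -1=-1→8*; -2=-1→7
ply 2, O at 8 | -1=-1→7; -2=+1→6*
ply 3, X at 6 | -1=-1→5*; -2=-1→4
ply 4, O at 5 | -1=-1→4; -2=+1→3*
ply 5, X at 3 | -1=-1→2*; -2=-1→1
ply 6, O at 2 | -1=-1→1; -2=+1→0*
ply 7: 0 is terminal -1 (X); from 9 depth 9

PV length from [9]: 6 plies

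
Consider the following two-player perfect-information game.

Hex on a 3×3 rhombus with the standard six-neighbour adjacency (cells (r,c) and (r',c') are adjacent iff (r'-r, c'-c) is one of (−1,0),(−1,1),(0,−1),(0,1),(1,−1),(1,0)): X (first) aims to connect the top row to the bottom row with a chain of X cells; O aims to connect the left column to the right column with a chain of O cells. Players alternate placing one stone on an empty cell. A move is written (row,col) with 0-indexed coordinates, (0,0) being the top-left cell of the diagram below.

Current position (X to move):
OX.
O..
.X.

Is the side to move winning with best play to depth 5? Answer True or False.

p1 X@[OX./O../.X.]: (0,2)[OXX/O../.X.]+1* (1,1)[OX./OX./.X.]+1 (1,2)[OX./O.X/.X.]+1 (2,0)[OX./O../XX.]-1 (2,2)[OX./O../.XX]-1
p2 O@[OXX/O../.X.]: (1,1)[OXX/OO./.X.]-1* (1,2)[OXX/O.O/.X.]-1 (2,0)[OXX/O../OX.]-1 (2,2)[OXX/O../.XO]-1
p3 X@[OXX/OO./.X.]: (1,2)[OXX/OOX/.X.]+1* (2,0)[OXX/OO./XX.]-1 (2,2)[OXX/OO./.XX]-1
p4 O@[OXX/OOX/.X.] terminal -1; root [OX./O../.X.] d5

X winning at [OX./O../.X.]: True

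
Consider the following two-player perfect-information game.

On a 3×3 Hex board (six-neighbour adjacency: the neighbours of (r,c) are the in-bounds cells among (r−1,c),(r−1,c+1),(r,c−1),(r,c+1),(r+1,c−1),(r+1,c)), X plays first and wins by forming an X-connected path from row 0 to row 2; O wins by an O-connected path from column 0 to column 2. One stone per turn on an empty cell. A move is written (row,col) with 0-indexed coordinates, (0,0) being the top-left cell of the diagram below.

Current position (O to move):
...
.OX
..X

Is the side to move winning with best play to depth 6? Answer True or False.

O winning at [.../.OX/..X]: True

[.../.OX/..X] O move#1: (0,0):-1/O../.OX/..X, (0,1):-1/.O./.OX/..X, (0,2):+1/..O/.OX/..X*, (1,0):-1/.../OOX/..X, (2,0):-1/.../.OX/O.X, (2,1):-1/.../.OX/.OX
[..O/.OX/..X] X move#2: (0,0):-1/X.O/.OX/..X*, (0,1):-1/.XO/.OX/..X, (1,0):-1/..O/XOX/..X, (2,0):-1/..O/.OX/X.X, (2,1):-1/..O/.OX/.XX
[X.O/.OX/..X] O move#3: (0,1):+1/XOO/.OX/..X*, (1,0):+1/X.O/OOX/..X, (2,0):+1/X.O/.OX/O.X, (2,1):+1/X.O/.OX/.OX
[XOO/.OX/..X] X move#4: (1,0):-1/XOO/XOX/..X*, (2,0):-1/XOO/.OX/X.X, (2,1):-1/XOO/.OX/.XX
[XOO/XOX/..X] O move#5: (2,0):+1/XOO/XOX/O.X*, (2,1):-1/XOO/XOX/.OX
[XOO/XOX/O.X] end (terminal -1, X#6); searched .../.OX/..X to 6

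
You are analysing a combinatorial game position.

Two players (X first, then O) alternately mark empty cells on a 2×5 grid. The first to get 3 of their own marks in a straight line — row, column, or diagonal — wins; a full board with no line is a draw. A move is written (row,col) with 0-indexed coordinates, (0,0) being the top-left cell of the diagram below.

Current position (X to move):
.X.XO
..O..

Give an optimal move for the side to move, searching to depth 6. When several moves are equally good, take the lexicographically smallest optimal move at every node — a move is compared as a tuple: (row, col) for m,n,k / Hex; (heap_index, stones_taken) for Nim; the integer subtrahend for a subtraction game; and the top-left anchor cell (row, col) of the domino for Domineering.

[.X.XO/..O..] X move#1: (0,0):+0/XX.XO/..O.., (0,2):+1/.XXXO/..O..*, (1,0):+0/.X.XO/X.O.., (1,1):+0/.X.XO/.XO.., (1,3):+0/.X.XO/..OX., (1,4):+0/.X.XO/..O.X
[.XXXO/..O..] end (terminal -1, O#2); searched .X.XO/..O.. to 6

X's best at [.X.XO/..O..]: (0,2)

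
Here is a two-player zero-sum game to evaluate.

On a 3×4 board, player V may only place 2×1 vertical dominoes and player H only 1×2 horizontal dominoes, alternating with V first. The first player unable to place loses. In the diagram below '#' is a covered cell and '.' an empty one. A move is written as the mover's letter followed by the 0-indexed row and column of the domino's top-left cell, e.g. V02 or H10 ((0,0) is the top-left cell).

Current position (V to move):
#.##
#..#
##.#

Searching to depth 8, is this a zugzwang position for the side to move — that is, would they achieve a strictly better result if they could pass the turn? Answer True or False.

ply 1, V at #.##/#..#/##.# | V01=+1→####/##.#/##.#*; V12=+1→#.##/#.##/####
ply 2: ####/##.#/##.# is terminal -1 (H); from #.##/#..#/##.# depth 8
if V skipped the turn, H would face:
~ ply 1, H at #.##/#..#/##.# | H11=+1→#.##/####/##.#*
~ ply 2: #.##/####/##.# is terminal -1 (V); from #.##/#..#/##.# depth 8
compare (V): move=+1 vs pass=-1

zugzwang(#.##/#..#/##.#, V) = False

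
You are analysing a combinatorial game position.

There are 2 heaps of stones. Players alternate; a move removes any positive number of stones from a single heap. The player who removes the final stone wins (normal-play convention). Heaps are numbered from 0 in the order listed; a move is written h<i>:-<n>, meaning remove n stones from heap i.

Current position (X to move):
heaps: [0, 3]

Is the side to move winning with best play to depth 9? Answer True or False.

X winning at [(0,3)]: True

ply 1, X at (0,3) | h1:-1=-1→(0,2); h1:-2=-1→(0,1); h1:-3=+1→(0,0)*
ply 2: (0,0) is terminal -1 (O); from (0,3) depth 9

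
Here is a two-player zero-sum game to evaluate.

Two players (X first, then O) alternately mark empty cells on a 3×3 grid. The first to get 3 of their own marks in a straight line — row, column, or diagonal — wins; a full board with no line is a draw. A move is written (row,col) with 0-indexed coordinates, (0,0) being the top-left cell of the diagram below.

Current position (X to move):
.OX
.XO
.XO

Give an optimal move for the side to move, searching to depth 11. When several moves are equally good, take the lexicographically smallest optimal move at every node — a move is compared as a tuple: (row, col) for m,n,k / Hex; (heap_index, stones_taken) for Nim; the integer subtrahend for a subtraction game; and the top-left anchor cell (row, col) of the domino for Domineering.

[.OX/.XO/.XO] X move#1: (0,0):+0/XOX/.XO/.XO, (1,0):+0/.OX/XXO/.XO, (2,0):+1/.OX/.XO/XXO*
[.OX/.XO/XXO] end (terminal -1, O#2); searched .OX/.XO/.XO to 11

X's best at [.OX/.XO/.XO]: (2,0)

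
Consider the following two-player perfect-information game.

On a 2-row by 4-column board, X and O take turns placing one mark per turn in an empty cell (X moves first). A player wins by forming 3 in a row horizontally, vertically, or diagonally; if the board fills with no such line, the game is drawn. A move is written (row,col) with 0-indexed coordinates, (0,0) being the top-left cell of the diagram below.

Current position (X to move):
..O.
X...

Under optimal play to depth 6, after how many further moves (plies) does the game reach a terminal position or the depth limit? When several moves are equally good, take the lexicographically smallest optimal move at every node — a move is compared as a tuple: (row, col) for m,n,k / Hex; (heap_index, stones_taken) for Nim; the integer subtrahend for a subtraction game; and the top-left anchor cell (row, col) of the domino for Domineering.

PV length from [..O./X...]: 6 plies

p1 X@[..O./X...]: (0,0)[X.O./X...]+0* (0,1)[.XO./X...]+0 (0,3)[..OX/X...]+0 (1,1)[..O./XX..]+0 (1,2)[..O./X.X.]+0 (1,3)[..O./X..X]-1
p2 O@[X.O./X...]: (0,1)[XOO./X...]+0* (0,3)[X.OO/X...]+0 (1,1)[X.O./XO..]+0 (1,2)[X.O./X.O.]+0 (1,3)[X.O./X..O]+0
p3 X@[XOO./X...]: (0,3)[XOOX/X...]+0* (1,1)[XOO./XX..]-1 (1,2)[XOO./X.X.]-1 (1,3)[XOO./X..X]-1
p4 O@[XOOX/X...]: (1,1)[XOOX/XO..]+0* (1,2)[XOOX/X.O.]+0 (1,3)[XOOX/X..O]+0
p5 X@[XOOX/XO..]: (1,2)[XOOX/XOX.]+0* (1,3)[XOOX/XO.X]+0
p6 O@[XOOX/XOX.]: (1,3)[XOOX/XOXO]+0*
p7 X@[XOOX/XOXO] terminal +0; root [..O./X...] d6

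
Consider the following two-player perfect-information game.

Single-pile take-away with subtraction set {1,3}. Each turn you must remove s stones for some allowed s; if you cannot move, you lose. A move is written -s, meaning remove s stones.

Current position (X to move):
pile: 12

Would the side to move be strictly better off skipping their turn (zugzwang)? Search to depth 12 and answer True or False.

p1 X@[12]: -1[11]-1* -3[9]-1
p2 O@[11]: -1[10]+1* -3[8]+1
p3 X@[10]: -1[9]-1* -3[7]-1
p4 O@[9]: -1[8]+1* -3[6]+1
p5 X@[8]: -1[7]-1* -3[5]-1
p6 O@[7]: -1[6]+1* -3[4]+1
p7 X@[6]: -1[5]-1* -3[3]-1
p8 O@[5]: -1[4]+1* -3[2]+1
p9 X@[4]: -1[3]-1* -3[1]-1
p10 O@[3]: -1[2]+1* -3[0]+1
p11 X@[2]: -1[1]-1*
p12 O@[1]: -1[0]+1*
p13 X@[0] terminal -1; root [12] d12
pass branch (O moves first from the same position):
  | p1 O@[12]: -1[11]-1* -3[9]-1
  | p2 X@[11]: -1[10]+1* -3[8]+1
  | p3 O@[10]: -1[9]-1* -3[7]-1
  | p4 X@[9]: -1[8]+1* -3[6]+1
  | p5 O@[8]: -1[7]-1* -3[5]-1
  | p6 X@[7]: -1[6]+1* -3[4]+1
  | p7 O@[6]: -1[5]-1* -3[3]-1
  | p8 X@[5]: -1[4]+1* -3[2]+1
  | p9 O@[4]: -1[3]-1* -3[1]-1
  | p10 X@[3]: -1[2]+1* -3[0]+1
  | p11 O@[2]: -1[1]-1*
  | p12 X@[1]: -1[0]+1*
  | p13 O@[0] terminal -1; root [12] d12
X moving scores -1; X passing scores +1

zugzwang(12, X) = True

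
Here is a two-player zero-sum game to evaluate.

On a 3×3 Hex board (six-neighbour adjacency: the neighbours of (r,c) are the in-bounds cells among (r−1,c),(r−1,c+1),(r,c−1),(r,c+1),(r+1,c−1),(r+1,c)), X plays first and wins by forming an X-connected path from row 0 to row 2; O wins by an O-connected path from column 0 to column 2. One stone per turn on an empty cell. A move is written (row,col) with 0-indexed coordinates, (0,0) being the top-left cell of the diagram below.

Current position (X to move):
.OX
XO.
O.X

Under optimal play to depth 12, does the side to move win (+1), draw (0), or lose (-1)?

value(.OX/XO./O.X, X) = +1

[.OX/XO./O.X] X move#1: (0,0):-1/XOX/XO./O.X, (1,2):+1/.OX/XOX/O.X*, (2,1):-1/.OX/XO./OXX
[.OX/XOX/O.X] end (terminal -1, O#2); searched .OX/XO./O.X to 12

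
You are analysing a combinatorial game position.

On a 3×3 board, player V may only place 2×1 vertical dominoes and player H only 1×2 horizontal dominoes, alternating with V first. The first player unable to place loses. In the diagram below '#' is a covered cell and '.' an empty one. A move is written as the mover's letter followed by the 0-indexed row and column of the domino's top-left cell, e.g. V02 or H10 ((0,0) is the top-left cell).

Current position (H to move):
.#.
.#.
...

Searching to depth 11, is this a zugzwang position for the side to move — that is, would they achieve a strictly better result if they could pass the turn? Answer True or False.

zugzwang(.#./.#./..., H) = False

ply 1, H at .#./.#./... | H20=-1→.#./.#./##.*; H21=-1→.#./.#./.##
ply 2, V at .#./.#./##. | V00=+1→##./##./##.*; V02=+1→.##/.##/##.; V12=+1→.#./.##/###
ply 3: ##./##./##. is terminal -1 (H); from .#./.#./... depth 11
if H skipped the turn, V would face:
~ ply 1, V at .#./.#./... | V00=+1→##./##./...*; V02=+1→.##/.##/...; V10=+1→.#./##./#..; V12=+1→.#./.##/..#
~ ply 2, H at ##./##./... | H20=-1→##./##./##.*; H21=-1→##./##./.##
~ ply 3, V at ##./##./##. | V02=+1→###/###/##.*; V12=+1→##./###/###
~ ply 4: ###/###/##. is terminal -1 (H); from .#./.#./... depth 11
compare (H): move=-1 vs pass=-1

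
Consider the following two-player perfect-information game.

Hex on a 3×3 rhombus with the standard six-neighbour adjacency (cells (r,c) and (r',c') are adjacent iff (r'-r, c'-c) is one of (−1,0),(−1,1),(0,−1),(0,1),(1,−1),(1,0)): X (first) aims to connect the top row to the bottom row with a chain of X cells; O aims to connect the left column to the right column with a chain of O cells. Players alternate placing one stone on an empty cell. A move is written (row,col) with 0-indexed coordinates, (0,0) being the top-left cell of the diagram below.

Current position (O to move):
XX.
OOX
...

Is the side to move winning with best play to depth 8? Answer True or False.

p1 O@[XX./OOX/...]: (0,2)[XXO/OOX/...]+1* (2,0)[XX./OOX/O..]-1 (2,1)[XX./OOX/.O.]+1 (2,2)[XX./OOX/..O]+1
p2 X@[XXO/OOX/...] terminal -1; root [XX./OOX/...] d8

O winning at [XX./OOX/...]: True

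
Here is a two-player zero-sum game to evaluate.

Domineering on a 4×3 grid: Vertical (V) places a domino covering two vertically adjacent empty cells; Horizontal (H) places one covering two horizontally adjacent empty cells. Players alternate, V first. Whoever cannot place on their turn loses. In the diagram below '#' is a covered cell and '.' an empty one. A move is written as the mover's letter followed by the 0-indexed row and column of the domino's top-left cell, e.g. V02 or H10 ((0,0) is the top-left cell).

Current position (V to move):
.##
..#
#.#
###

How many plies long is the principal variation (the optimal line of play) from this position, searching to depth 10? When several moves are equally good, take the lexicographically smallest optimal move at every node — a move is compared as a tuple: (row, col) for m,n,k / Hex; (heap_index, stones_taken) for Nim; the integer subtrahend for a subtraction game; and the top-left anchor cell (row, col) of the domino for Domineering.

PV length from [.##/..#/#.#/###]: 1 ply

p1 V@[.##/..#/#.#/###]: V00[###/#.#/#.#/###]+1* V11[.##/.##/###/###]+1
p2 H@[###/#.#/#.#/###] terminal -1; root [.##/..#/#.#/###] d10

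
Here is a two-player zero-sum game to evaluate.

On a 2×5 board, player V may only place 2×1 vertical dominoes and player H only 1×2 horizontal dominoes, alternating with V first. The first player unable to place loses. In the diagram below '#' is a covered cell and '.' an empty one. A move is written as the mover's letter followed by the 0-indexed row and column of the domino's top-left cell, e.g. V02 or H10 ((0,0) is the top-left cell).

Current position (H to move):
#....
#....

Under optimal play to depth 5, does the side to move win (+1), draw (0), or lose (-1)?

[#..../#....] H move#1: H01:-1/###../#...., H02:+1/#.##./#....*, H03:-1/#..##/#...., H11:-1/#..../###.., H12:+1/#..../#.##., H13:-1/#..../#..##
[#.##./#....] V move#2: V01:-1/####./##...*, V04:-1/#.###/#...#
[####./##...] H move#3: H12:-1/####./####., H13:+1/####./##.##*
[####./##.##] end (terminal -1, V#4); searched #..../#.... to 5

value(#..../#...., H) = +1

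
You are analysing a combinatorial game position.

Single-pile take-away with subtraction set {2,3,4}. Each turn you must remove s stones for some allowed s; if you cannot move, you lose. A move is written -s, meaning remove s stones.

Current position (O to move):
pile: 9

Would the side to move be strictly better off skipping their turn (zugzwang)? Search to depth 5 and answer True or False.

zugzwang(9, O) = False

p1 O@[9]: -2[7]+1* -3[6]+1 -4[5]-1
p2 X@[7]: -2[5]-1* -3[4]-1 -4[3]-1
p3 O@[5]: -2[3]-1 -3[2]-1 -4[1]+1*
p4 X@[1] terminal -1; root [9] d5
suppose O passes — search the same position with X to move:
pass> p1 X@[9]: -2[7]+1* -3[6]+1 -4[5]-1
pass> p2 O@[7]: -2[5]-1* -3[4]-1 -4[3]-1
pass> p3 X@[5]: -2[3]-1 -3[2]-1 -4[1]+1*
pass> p4 O@[1] terminal -1; root [9] d5
for O: play +1, pass -1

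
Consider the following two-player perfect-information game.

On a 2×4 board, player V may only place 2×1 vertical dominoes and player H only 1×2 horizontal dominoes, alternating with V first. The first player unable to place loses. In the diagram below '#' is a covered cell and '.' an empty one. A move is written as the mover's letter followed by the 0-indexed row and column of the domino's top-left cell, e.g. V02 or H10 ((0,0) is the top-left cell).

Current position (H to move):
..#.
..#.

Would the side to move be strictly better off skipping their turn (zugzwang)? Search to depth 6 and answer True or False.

zugzwang(..#./..#., H) = False

p1 H@[..#./..#.]: H00[###./..#.]+1* H10[..#./###.]+1
p2 V@[###./..#.]: V03[####/..##]-1*
p3 H@[####/..##]: H10[####/####]+1*
p4 V@[####/####] terminal -1; root [..#./..#.] d6
if H skipped the turn, V would face:
~ p1 V@[..#./..#.]: V00[#.#./#.#.]+1* V01[.##./.##.]+1 V03[..##/..##]-1
~ p2 H@[#.#./#.#.] terminal -1; root [..#./..#.] d6
compare (H): move=+1 vs pass=-1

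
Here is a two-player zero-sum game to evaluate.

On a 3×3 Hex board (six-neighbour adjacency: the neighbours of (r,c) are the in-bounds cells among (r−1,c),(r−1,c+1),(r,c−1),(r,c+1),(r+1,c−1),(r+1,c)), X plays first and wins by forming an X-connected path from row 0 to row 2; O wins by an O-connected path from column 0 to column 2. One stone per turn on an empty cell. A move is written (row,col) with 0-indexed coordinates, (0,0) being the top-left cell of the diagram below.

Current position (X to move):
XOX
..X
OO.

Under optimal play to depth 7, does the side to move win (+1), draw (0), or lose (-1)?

value(XOX/..X/OO., X) = +1

p1 X@[XOX/..X/OO.]: (1,0)[XOX/X.X/OO.]-1 (1,1)[XOX/.XX/OO.]-1 (2,2)[XOX/..X/OOX]+1*
p2 O@[XOX/..X/OOX] terminal -1; root [XOX/..X/OO.] d7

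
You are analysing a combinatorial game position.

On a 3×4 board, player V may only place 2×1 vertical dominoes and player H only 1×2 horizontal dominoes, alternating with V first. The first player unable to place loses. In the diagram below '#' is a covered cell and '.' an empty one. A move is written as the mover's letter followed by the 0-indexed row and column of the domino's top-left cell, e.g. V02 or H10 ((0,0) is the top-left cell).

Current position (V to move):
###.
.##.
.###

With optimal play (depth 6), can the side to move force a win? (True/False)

V winning at [###./.##./.###]: True

ply 1, V at ###./.##./.### | V03=+1→####/.###/.###*; V10=+1→###./###./####
ply 2: ####/.###/.### is terminal -1 (H); from ###./.##./.### depth 6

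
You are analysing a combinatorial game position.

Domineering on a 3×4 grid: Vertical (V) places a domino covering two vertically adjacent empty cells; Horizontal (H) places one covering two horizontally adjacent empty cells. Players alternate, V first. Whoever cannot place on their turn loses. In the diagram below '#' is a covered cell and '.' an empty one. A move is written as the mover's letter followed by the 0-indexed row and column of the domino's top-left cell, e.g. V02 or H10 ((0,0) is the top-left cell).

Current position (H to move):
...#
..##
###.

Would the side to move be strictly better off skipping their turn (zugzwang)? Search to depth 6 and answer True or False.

p1 H@[...#/..##/###.]: H00[##.#/..##/###.]+1* H01[.###/..##/###.]-1 H10[...#/####/###.]+1
p2 V@[##.#/..##/###.] terminal -1; root [...#/..##/###.] d6
pass branch (V moves first from the same position):
  | p1 V@[...#/..##/###.]: V00[#..#/#.##/###.]-1 V01[.#.#/.###/###.]+1*
  | p2 H@[.#.#/.###/###.] terminal -1; root [...#/..##/###.] d6
H moving scores +1; H passing scores -1

zugzwang(...#/..##/###., H) = False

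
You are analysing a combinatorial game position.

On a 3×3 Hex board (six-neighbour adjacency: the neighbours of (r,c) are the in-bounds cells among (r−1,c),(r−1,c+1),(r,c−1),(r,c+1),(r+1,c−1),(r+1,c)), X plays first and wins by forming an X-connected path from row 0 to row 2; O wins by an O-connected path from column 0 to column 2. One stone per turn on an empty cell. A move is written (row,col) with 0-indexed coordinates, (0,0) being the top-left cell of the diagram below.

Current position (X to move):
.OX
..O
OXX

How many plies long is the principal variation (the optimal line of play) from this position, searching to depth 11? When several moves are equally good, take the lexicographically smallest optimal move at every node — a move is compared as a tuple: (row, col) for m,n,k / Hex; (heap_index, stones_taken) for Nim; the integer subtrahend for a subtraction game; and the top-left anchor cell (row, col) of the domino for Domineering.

p1 X@[.OX/..O/OXX]: (0,0)[XOX/..O/OXX]-1 (1,0)[.OX/X.O/OXX]-1 (1,1)[.OX/.XO/OXX]+1*
p2 O@[.OX/.XO/OXX] terminal -1; root [.OX/..O/OXX] d11

PV length from [.OX/..O/OXX]: 1 ply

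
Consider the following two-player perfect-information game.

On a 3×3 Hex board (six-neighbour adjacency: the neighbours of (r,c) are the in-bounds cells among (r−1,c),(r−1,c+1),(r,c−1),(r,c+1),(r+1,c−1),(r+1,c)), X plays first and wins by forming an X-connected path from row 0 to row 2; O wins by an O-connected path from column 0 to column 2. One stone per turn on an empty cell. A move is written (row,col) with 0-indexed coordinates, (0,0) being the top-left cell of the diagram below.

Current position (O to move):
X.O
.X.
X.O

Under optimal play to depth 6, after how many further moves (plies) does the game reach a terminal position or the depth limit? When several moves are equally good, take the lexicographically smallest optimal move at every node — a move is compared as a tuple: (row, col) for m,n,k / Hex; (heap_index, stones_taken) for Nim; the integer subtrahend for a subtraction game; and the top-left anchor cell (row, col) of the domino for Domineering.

PV length from [X.O/.X./X.O]: 2 plies

ply 1, O at X.O/.X./X.O | (0,1)=-1→XOO/.X./X.O*; (1,0)=-1→X.O/OX./X.O; (1,2)=-1→X.O/.XO/X.O; (2,1)=-1→X.O/.X./XOO
ply 2, X at XOO/.X./X.O | (1,0)=+1→XOO/XX./X.O*; (1,2)=-1→XOO/.XX/X.O; (2,1)=-1→XOO/.X./XXO
ply 3: XOO/XX./X.O is terminal -1 (O); from X.O/.X./X.O depth 6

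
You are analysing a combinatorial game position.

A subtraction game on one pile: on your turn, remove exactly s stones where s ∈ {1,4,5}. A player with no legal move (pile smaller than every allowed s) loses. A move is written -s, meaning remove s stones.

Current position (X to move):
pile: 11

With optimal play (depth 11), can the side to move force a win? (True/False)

[11] X move#1: -1:+1/10*, -4:-1/7, -5:-1/6
[10] O move#2: -1:-1/9*, -4:-1/6, -5:-1/5
[9] X move#3: -1:+1/8*, -4:-1/5, -5:-1/4
[8] O move#4: -1:-1/7*, -4:-1/4, -5:-1/3
[7] X move#5: -1:-1/6, -4:-1/3, -5:+1/2*
[2] O move#6: -1:-1/1*
[1] X move#7: -1:+1/0*
[0] end (terminal -1, O#8); searched 11 to 11

X winning at [11]: True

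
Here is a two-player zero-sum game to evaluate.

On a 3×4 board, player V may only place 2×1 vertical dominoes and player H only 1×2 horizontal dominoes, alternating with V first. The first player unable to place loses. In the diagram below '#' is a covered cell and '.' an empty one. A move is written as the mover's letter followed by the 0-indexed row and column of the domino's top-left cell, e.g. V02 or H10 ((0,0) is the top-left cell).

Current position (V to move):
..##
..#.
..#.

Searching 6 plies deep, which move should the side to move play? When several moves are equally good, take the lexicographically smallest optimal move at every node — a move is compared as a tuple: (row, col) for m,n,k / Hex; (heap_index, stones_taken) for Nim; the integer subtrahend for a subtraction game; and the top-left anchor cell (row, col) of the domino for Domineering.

V's best at [..##/..#./..#.]: V00

ply 1, V at ..##/..#./..#. | V00=+1→#.##/#.#./..#.*; V01=+1→.###/.##./..#.; V10=+1→..##/#.#./#.#.; V11=+1→..##/.##./.##.; V13=-1→..##/..##/..##
ply 2, H at #.##/#.#./..#. | H20=-1→#.##/#.#./###.*
ply 3, V at #.##/#.#./###. | V01=+1→####/###./###.*; V13=+1→#.##/#.##/####
ply 4: ####/###./###. is terminal -1 (H); from ..##/..#./..#. depth 6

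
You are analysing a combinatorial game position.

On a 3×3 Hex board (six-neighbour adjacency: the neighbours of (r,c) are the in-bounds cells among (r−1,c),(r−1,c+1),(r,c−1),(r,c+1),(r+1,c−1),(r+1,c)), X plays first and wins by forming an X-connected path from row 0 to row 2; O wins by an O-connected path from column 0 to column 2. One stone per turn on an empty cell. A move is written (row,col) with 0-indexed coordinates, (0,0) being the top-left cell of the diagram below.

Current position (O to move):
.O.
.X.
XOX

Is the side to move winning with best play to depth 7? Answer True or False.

O winning at [.O./.X./XOX]: True

p1 O@[.O./.X./XOX]: (0,0)[OO./.X./XOX]-1 (0,2)[.OO/.X./XOX]+1* (1,0)[.O./OX./XOX]-1 (1,2)[.O./.XO/XOX]-1
p2 X@[.OO/.X./XOX]: (0,0)[XOO/.X./XOX]-1* (1,0)[.OO/XX./XOX]-1 (1,2)[.OO/.XX/XOX]-1
p3 O@[XOO/.X./XOX]: (1,0)[XOO/OX./XOX]+1* (1,2)[XOO/.XO/XOX]-1
p4 X@[XOO/OX./XOX] terminal -1; root [.O./.X./XOX] d7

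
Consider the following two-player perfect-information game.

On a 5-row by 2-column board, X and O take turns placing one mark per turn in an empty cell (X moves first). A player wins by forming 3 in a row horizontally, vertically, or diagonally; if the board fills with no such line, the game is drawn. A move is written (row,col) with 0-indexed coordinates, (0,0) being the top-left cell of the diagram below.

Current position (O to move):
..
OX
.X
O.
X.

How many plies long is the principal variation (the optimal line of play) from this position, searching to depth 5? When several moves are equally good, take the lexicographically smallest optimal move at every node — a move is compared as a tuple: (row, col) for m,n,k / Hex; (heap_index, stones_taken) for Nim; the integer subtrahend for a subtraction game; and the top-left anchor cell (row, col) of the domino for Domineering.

ply 1, O at ../OX/.X/O./X. | (0,0)=-1→O./OX/.X/O./X.; (0,1)=-1→.O/OX/.X/O./X.; (2,0)=+1→../OX/OX/O./X.*; (3,1)=-1→../OX/.X/OO/X.; (4,1)=-1→../OX/.X/O./XO
ply 2: ../OX/OX/O./X. is terminal -1 (X); from ../OX/.X/O./X. depth 5

PV length from [../OX/.X/O./X.]: 1 ply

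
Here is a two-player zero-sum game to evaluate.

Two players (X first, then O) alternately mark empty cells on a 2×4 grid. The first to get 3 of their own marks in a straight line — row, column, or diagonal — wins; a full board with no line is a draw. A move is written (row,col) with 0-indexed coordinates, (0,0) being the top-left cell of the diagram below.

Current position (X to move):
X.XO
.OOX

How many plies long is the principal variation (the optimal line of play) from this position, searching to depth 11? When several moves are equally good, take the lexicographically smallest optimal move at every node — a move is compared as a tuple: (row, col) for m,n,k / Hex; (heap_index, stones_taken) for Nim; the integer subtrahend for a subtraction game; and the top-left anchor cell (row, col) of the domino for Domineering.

PV length from [X.XO/.OOX]: 1 ply

p1 X@[X.XO/.OOX]: (0,1)[XXXO/.OOX]+1* (1,0)[X.XO/XOOX]+0
p2 O@[XXXO/.OOX] terminal -1; root [X.XO/.OOX] d11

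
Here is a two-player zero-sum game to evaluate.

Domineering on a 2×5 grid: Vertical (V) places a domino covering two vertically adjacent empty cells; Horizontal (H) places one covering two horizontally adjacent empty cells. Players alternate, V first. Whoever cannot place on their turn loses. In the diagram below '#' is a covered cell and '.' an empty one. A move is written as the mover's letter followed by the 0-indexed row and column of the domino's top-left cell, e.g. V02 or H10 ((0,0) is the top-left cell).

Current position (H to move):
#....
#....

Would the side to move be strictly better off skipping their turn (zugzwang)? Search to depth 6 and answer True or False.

[#..../#....] H move#1: H01:-1/###../#...., H02:+1/#.##./#....*, H03:-1/#..##/#...., H11:-1/#..../###.., H12:+1/#..../#.##., H13:-1/#..../#..##
[#.##./#....] V move#2: V01:-1/####./##...*, V04:-1/#.###/#...#
[####./##...] H move#3: H12:-1/####./####., H13:+1/####./##.##*
[####./##.##] end (terminal -1, V#4); searched #..../#.... to 6
if H skipped the turn, V would face:
~ [#..../#....] V move#1: V01:-1/##.../##...*, V02:-1/#.#../#.#.., V03:-1/#..#./#..#., V04:-1/#...#/#...#
~ [##.../##...] H move#2: H02:+1/####./##...*, H03:+1/##.##/##..., H12:+1/##.../####., H13:+1/##.../##.##
~ [####./##...] V move#3: V04:-1/#####/##..#*
~ [#####/##..#] H move#4: H12:+1/#####/#####*
~ [#####/#####] end (terminal -1, V#5); searched #..../#.... to 6
compare (H): move=+1 vs pass=+1

zugzwang(#..../#...., H) = False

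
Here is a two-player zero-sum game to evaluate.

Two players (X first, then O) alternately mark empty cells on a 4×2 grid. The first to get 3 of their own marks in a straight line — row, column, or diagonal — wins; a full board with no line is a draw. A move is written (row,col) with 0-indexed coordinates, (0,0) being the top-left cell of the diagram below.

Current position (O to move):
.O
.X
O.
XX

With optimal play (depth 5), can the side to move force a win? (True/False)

[.O/.X/O./XX] O move#1: (0,0):-1/OO/.X/O./XX, (1,0):-1/.O/OX/O./XX, (2,1):+0/.O/.X/OO/XX*
[.O/.X/OO/XX] X move#2: (0,0):+0/XO/.X/OO/XX*, (1,0):+0/.O/XX/OO/XX
[XO/.X/OO/XX] O move#3: (1,0):+0/XO/OX/OO/XX*
[XO/OX/OO/XX] end (terminal +0, X#4); searched .O/.X/O./XX to 5

O winning at [.O/.X/O./XX]: False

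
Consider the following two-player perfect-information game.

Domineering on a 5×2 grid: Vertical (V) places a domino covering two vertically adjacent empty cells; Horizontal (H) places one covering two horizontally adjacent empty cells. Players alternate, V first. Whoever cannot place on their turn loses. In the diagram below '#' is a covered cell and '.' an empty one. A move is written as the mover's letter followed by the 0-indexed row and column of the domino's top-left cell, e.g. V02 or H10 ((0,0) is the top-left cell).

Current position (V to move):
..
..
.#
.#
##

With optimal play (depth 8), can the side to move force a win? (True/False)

p1 V@[../../.#/.#/##]: V00[#./#./.#/.#/##]+1* V01[.#/.#/.#/.#/##]+1 V10[../#./##/.#/##]-1 V20[../../##/##/##]-1
p2 H@[#./#./.#/.#/##] terminal -1; root [../../.#/.#/##] d8

V winning at [../../.#/.#/##]: True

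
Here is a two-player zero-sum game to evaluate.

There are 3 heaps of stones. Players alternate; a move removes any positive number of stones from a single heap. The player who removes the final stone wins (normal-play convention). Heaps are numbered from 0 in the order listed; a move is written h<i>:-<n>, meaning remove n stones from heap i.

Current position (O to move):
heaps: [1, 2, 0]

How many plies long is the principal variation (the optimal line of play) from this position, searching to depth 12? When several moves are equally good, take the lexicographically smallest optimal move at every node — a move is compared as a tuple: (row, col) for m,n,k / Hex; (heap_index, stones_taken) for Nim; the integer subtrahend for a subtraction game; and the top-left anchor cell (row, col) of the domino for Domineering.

[(1,2,0)] O move#1: h0:-1:-1/(0,2,0), h1:-1:+1/(1,1,0)*, h1:-2:-1/(1,0,0)
[(1,1,0)] X move#2: h0:-1:-1/(0,1,0)*, h1:-1:-1/(1,0,0)
[(0,1,0)] O move#3: h1:-1:+1/(0,0,0)*
[(0,0,0)] end (terminal -1, X#4); searched (1,2,0) to 12

PV length from [(1,2,0)]: 3 plies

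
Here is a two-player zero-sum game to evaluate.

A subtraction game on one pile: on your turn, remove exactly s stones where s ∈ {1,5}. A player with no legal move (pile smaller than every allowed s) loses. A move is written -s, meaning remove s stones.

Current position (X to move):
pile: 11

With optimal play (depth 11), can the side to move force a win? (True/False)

X winning at [11]: True

ply 1, X at 11 | -1=+1→10*; -5=+1→6
ply 2, O at 10 | -1=-1→9*; -5=-1→5
ply 3, X at 9 | -1=+1→8*; -5=+1→4
ply 4, O at 8 | -1=-1→7*; -5=-1→3
ply 5, X at 7 | -1=+1→6*; -5=+1→2
ply 6, O at 6 | -1=-1→5*; -5=-1→1
ply 7, X at 5 | -1=+1→4*; -5=+1→0
ply 8, O at 4 | -1=-1→3*
ply 9, X at 3 | -1=+1→2*
ply 10, O at 2 | -1=-1→1*
ply 11, X at 1 | -1=+1→0*
ply 12: 0 is terminal -1 (O); from 11 depth 11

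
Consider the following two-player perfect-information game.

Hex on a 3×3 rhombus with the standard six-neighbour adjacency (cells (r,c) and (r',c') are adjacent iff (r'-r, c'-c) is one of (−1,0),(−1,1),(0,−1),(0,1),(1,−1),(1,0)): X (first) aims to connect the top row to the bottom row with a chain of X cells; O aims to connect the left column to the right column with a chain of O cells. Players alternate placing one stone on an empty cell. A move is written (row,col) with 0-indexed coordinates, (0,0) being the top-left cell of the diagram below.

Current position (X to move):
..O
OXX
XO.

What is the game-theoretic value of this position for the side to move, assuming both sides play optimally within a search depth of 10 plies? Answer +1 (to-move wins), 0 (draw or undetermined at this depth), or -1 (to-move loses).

p1 X@[..O/OXX/XO.]: (0,0)[X.O/OXX/XO.]-1 (0,1)[.XO/OXX/XO.]+1* (2,2)[..O/OXX/XOX]-1
p2 O@[.XO/OXX/XO.] terminal -1; root [..O/OXX/XO.] d10

value(..O/OXX/XO., X) = +1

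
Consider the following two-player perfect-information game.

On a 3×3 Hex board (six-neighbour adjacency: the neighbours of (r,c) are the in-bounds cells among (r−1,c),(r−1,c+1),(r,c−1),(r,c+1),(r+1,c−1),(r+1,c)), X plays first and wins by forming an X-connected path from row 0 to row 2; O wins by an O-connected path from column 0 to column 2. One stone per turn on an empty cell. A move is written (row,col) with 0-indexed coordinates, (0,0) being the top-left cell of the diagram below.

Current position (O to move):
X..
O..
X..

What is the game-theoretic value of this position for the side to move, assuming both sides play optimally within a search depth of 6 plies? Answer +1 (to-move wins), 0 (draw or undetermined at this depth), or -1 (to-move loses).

value(X../O../X.., O) = +1

ply 1, O at X../O../X.. | (0,1)=-1→XO./O../X..; (0,2)=+1→X.O/O../X..*; (1,1)=+1→X../OO./X..; (1,2)=-1→X../O.O/X..; (2,1)=-1→X../O../XO.; (2,2)=-1→X../O../X.O
ply 2, X at X.O/O../X.. | (0,1)=-1→XXO/O../X..*; (1,1)=-1→X.O/OX./X..; (1,2)=-1→X.O/O.X/X..; (2,1)=-1→X.O/O../XX.; (2,2)=-1→X.O/O../X.X
ply 3, O at XXO/O../X.. | (1,1)=+1→XXO/OO./X..*; (1,2)=-1→XXO/O.O/X..; (2,1)=-1→XXO/O../XO.; (2,2)=-1→XXO/O../X.O
ply 4: XXO/OO./X.. is terminal -1 (X); from X../O../X.. depth 6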